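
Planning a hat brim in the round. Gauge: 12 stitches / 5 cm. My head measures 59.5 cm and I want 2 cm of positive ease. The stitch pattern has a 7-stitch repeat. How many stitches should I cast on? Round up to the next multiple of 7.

Cast on 154 stitches.

Finished = 59.5 + 2 = 61.5 cm.
12 / 5 = 2.4 sts/cm.
61.5 × 2.4 = 147.60 sts.
Next multiple of 7: 154.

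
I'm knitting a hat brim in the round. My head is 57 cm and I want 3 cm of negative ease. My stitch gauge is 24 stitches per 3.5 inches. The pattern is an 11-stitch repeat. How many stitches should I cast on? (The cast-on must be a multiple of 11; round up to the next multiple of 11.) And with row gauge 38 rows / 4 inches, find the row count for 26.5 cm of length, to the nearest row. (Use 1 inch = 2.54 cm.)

Cast on 154 stitches; work 99 rows.

Finished = 57 − 3 = 54 cm.
54 cm × 1/2.54 = 21.26 inches.
24/3.5 = 6.857 sts per in; 21.26 × 6.857 = 145.78 sts.
Next multiple of 11 → 154.
26.5 cm = 10.43 inches; × 9.5 = 99.11 → 99 rows.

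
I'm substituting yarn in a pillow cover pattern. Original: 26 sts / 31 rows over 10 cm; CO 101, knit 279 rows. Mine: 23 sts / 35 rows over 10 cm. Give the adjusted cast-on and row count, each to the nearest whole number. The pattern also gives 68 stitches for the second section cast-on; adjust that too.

Stitches: 101 × 23/26 = 89.35 → 89.
Rows: 279 × 35/31 = 315.00 → 315.
second section cast-on: 68 × 23/26 = 60.15 → 60.

Cast on 89 stitches; work 315 rows; second section cast-on 60 stitches.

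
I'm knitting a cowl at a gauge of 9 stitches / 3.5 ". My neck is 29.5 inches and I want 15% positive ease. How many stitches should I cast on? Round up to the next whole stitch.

88 stitches.

Finished = 29.5 × 1.15 = 33.92 in.
9 / 3.5 = 2.571 sts per inch.
33.92 × 2.571 = 87.24 sts.
→ 88 sts.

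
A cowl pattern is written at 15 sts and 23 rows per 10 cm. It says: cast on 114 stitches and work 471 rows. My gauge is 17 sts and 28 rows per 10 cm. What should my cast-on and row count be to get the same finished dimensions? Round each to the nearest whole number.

Cast on 129 stitches; work 573 rows.

Stitches: 114 × 17/15 = 129.20 → 129.
Rows: 471 × 28/23 = 573.39 → 573.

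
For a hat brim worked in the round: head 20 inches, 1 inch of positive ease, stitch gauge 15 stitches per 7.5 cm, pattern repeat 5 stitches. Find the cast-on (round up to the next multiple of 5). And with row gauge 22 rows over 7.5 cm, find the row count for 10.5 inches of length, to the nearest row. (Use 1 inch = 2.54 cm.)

Finished = 20 + 1 = 21 inches.
21 inches × 2.54 = 53.34 cm.
15/7.5 = 2 sts per cm; 53.34 × 2 = 106.68 sts.
Next multiple of 5 → 110.
10.5 inches = 26.67 cm; × 2.933 = 78.23 → 78 rows.

Cast on 110 stitches; work 78 rows.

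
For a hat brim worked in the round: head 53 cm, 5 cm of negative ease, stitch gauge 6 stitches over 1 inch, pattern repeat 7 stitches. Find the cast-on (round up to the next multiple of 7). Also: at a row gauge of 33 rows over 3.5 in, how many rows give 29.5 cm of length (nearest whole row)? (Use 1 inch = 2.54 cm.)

Finished = 53 − 5 = 48 cm.
48 cm × 1/2.54 = 18.90 inches.
6/1 = 6 sts per in; 18.90 × 6 = 113.39 sts.
Next multiple of 7 → 119.
29.5 cm = 11.61 inches; × 9.429 = 109.51 → 110 rows.

Cast on 119 stitches; work 110 rows.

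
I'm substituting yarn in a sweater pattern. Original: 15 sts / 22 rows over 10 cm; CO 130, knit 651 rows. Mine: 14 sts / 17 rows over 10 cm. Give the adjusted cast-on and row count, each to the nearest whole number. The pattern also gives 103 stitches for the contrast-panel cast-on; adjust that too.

Cast on 121 stitches; work 503 rows; contrast-panel cast-on 96 stitches.

Stitches: 130 × 14/15 = 121.33 → 121.
Rows: 651 × 17/22 = 503.05 → 503.
contrast-panel cast-on: 103 × 14/15 = 96.13 → 96.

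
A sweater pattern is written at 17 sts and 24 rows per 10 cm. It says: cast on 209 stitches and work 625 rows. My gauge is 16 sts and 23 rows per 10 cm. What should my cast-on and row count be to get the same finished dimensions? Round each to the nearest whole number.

Cast on 197 stitches; work 599 rows.

Stitches: 209 × 16/17 = 196.71 → 197.
Rows: 625 × 23/24 = 598.96 → 599.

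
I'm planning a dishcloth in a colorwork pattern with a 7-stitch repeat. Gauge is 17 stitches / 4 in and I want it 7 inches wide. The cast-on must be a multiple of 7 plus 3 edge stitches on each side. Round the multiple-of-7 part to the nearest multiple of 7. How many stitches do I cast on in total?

27 stitches.

17 / 4 = 4.25 sts per inch.
7 × 4.25 = 29.75 sts.
Less 6 edge sts → 23.75 for the repeat.
Nearest multiple of 7: 21.
Add back 6 edge sts → 27.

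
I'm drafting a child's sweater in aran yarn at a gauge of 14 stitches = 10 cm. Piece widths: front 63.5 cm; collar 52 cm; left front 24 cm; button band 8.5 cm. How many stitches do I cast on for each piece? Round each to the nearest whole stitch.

front 89; collar 73; left front 34; button band 12.

Rate = 14/10 = 1.4 sts per cm.
front: 63.5 × 1.4 = 88.90 → 89.
collar: 52 × 1.4 = 72.80 → 73.
left front: 24 × 1.4 = 33.60 → 34.
button band: 8.5 × 1.4 = 11.90 → 12.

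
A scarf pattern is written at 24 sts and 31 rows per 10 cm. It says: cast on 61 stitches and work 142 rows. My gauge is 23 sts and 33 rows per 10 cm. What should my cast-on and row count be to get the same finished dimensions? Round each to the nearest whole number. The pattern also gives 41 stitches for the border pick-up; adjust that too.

Cast on 58 stitches; work 151 rows; border pick-up 39 stitches.

Stitches: 61 × 23/24 = 58.46 → 58.
Rows: 142 × 33/31 = 151.16 → 151.
border pick-up: 41 × 23/24 = 39.29 → 39.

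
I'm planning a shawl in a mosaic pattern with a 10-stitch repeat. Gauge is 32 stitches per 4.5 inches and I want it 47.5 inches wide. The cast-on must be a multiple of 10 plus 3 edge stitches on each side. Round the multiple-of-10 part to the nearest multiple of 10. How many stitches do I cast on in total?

32 / 4.5 = 7.111 sts per inch.
47.5 × 7.111 = 337.78 sts.
Less 6 edge sts → 331.78 for the repeat.
Nearest multiple of 10: 330.
Add back 6 edge sts → 336.

Cast on 336 stitches.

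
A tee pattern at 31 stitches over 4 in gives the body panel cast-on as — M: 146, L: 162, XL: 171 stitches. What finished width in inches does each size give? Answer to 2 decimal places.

M 18.84 inches; L 20.90 inches; XL 22.06 inches.

31/4 = 7.75 sts per in.
M: 146 / 7.75 = 18.839 → 18.84 in.
L: 162 / 7.75 = 20.903 → 20.90 in.
XL: 171 / 7.75 = 22.065 → 22.06 in.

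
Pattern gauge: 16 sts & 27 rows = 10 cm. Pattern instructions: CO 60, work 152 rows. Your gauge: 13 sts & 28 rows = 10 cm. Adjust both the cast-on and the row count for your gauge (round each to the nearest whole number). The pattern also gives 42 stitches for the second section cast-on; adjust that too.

Stitches: 60 × 13/16 = 48.75 → 49.
Rows: 152 × 28/27 = 157.63 → 158.
second section cast-on: 42 × 13/16 = 34.12 → 34.

Cast on 49 stitches; work 158 rows; second section cast-on 34 stitches.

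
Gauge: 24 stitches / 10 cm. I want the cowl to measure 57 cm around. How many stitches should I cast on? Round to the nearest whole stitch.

24 stitches / 10 cm = 2.4 stitches per cm.
57 × 2.4 = 136.80 stitches.
Round to nearest → 137.

137 stitches.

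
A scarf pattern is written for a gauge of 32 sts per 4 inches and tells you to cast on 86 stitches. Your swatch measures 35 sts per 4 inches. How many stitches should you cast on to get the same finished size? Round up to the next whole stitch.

CO 95 sts.

Scale factor = 35 / 32 = 1.094.
86 × 35 / 32 = 94.06 sts.
→ 95 sts.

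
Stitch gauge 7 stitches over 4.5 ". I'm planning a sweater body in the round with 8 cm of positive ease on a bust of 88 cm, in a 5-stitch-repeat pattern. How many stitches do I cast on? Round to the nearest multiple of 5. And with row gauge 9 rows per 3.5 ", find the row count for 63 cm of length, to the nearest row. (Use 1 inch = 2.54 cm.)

Cast on 60 stitches; work 64 rows.

Finished = 88 + 8 = 96 cm.
96 cm × 1/2.54 = 37.80 inches.
7/4.5 = 1.556 sts per in; 37.80 × 1.556 = 58.79 sts.
Nearest multiple of 5 → 60.
63 cm = 24.80 inches; × 2.571 = 63.78 → 64 rows.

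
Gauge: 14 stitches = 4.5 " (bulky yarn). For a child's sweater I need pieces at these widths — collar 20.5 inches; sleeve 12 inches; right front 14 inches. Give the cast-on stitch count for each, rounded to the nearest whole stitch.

collar 64; sleeve 37; right front 44.

Rate = 14/4.5 = 3.111 sts per in.
collar: 20.5 × 3.111 = 63.78 → 64.
sleeve: 12 × 3.111 = 37.33 → 37.
right front: 14 × 3.111 = 43.56 → 44.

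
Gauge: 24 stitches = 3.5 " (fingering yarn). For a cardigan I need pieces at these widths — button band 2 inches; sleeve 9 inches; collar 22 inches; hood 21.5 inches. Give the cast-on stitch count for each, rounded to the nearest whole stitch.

Rate = 24/3.5 = 6.857 sts per in.
button band: 2 × 6.857 = 13.71 → 14.
sleeve: 9 × 6.857 = 61.71 → 62.
collar: 22 × 6.857 = 150.86 → 151.
hood: 21.5 × 6.857 = 147.43 → 147.

button band 14; sleeve 62; collar 151; hood 147.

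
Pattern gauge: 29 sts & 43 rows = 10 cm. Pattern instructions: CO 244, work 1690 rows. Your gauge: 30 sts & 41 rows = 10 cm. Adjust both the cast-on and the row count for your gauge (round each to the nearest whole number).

Stitches: 244 × 30/29 = 252.41 → 252.
Rows: 1690 × 41/43 = 1611.40 → 1611.

Cast on 252 stitches; work 1611 rows.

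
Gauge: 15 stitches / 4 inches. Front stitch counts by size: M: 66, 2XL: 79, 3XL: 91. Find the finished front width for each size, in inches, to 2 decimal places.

15/4 = 3.75 sts per in.
M: 66 / 3.75 = 17.600 → 17.60 in.
2XL: 79 / 3.75 = 21.067 → 21.07 in.
3XL: 91 / 3.75 = 24.267 → 24.27 in.

M 17.60 inches; 2XL 21.07 inches; 3XL 24.27 inches.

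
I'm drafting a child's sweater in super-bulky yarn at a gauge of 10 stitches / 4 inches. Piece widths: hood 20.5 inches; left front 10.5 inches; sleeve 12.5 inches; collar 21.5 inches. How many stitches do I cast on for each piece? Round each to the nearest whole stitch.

hood 51; left front 26; sleeve 31; collar 54.

Rate = 10/4 = 2.5 sts per in.
hood: 20.5 × 2.5 = 51.25 → 51.
left front: 10.5 × 2.5 = 26.25 → 26.
sleeve: 12.5 × 2.5 = 31.25 → 31.
collar: 21.5 × 2.5 = 53.75 → 54.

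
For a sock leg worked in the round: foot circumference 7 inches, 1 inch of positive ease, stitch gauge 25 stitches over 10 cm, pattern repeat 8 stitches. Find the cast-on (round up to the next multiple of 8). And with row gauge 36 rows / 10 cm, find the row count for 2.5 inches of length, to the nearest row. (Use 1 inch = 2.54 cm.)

Finished = 7 + 1 = 8 inches.
8 inches × 2.54 = 20.32 cm.
25/10 = 2.5 sts per cm; 20.32 × 2.5 = 50.80 sts.
Next multiple of 8 → 56.
2.5 inches = 6.35 cm; × 3.6 = 22.86 → 23 rows.

Cast on 56 stitches; work 23 rows.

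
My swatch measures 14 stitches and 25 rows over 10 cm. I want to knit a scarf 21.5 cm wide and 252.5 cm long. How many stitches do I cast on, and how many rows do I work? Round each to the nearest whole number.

Cast on 30 stitches and work 631 rows.

Stitch gauge = 14/10 = 1.4 sts/cm; 21.5 × 1.4 = 30.10 → 30 sts.
Row gauge = 25/10 = 2.5 rows/cm; 252.5 × 2.5 = 631.25 → 631 rows.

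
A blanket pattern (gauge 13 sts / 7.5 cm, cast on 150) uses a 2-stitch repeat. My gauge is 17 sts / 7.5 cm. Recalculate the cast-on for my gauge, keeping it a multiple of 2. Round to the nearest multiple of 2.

196 stitches.

150 × 17 / 13 = 196.15.
Nearest multiple of 2: 196.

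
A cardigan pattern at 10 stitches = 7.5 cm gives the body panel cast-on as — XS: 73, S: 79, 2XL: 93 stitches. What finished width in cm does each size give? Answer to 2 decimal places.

XS 54.75 cm; S 59.25 cm; 2XL 69.75 cm.

10/7.5 = 1.333 sts per cm.
XS: 73 / 1.333 = 54.750 → 54.75 cm.
S: 79 / 1.333 = 59.250 → 59.25 cm.
2XL: 93 / 1.333 = 69.750 → 69.75 cm.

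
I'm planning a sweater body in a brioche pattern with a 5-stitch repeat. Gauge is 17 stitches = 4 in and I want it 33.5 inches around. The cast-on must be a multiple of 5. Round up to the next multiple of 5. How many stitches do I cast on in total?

CO 145 sts.

17 / 4 = 4.25 sts per inch.
33.5 × 4.25 = 142.38 sts.
Next multiple of 5: 145.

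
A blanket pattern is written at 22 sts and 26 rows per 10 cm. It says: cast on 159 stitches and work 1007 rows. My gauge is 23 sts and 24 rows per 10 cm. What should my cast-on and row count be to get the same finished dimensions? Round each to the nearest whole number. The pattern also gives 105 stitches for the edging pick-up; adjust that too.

Cast on 166 stitches; work 930 rows; edging pick-up 110 stitches.

Stitches: 159 × 23/22 = 166.23 → 166.
Rows: 1007 × 24/26 = 929.54 → 930.
edging pick-up: 105 × 23/22 = 109.77 → 110.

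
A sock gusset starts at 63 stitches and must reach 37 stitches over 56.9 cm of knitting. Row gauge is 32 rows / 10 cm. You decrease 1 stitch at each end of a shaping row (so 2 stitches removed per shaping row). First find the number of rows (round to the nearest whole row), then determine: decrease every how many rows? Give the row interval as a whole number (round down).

Decrease every 14th row.

Rows = 56.9 × 3.2 = 182.1 → 182 rows.
Stitches to remove: 26 → 13 shaping rows (at 2 st each).
182 / 13 = 14.00 → every 14 rows.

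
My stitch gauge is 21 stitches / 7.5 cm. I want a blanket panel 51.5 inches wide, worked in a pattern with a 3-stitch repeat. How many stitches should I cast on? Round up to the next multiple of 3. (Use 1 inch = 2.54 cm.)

51.5 in = 51.5 × 2.54 = 130.81 cm.
21 / 7.5 = 2.8 sts/cm.
130.81 × 2.8 = 366.27 sts.
→ 369.

Cast on 369 stitches.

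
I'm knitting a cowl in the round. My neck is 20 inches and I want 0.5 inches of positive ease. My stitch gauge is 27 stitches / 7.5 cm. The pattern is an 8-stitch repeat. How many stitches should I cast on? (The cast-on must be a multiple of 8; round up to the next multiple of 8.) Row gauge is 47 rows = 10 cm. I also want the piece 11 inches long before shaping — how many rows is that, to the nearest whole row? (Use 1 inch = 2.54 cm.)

Finished = 20 + 0.5 = 20.5 inches.
20.5 inches × 2.54 = 52.07 cm.
27/7.5 = 3.6 sts per cm; 52.07 × 3.6 = 187.45 sts.
Next multiple of 8 → 192.
11 inches = 27.94 cm; × 4.7 = 131.32 → 131 rows.

Cast on 192 stitches; work 131 rows.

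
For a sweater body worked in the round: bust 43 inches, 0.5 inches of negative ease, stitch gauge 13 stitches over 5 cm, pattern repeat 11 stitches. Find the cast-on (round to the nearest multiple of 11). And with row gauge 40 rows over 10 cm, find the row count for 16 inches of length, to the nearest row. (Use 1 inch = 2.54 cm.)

Cast on 286 stitches; work 163 rows.

Finished = 43 − 0.5 = 42.5 inches.
42.5 inches × 2.54 = 107.95 cm.
13/5 = 2.6 sts per cm; 107.95 × 2.6 = 280.67 sts.
Nearest multiple of 11 → 286.
16 inches = 40.64 cm; × 4 = 162.56 → 163 rows.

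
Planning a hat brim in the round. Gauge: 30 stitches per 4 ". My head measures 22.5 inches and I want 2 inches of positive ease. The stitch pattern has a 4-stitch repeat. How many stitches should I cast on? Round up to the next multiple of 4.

Finished = 22.5 + 2 = 24.5 inches.
30 / 4 = 7.5 sts/in.
24.5 × 7.5 = 183.75 sts.
Next multiple of 4: 184.

184 stitches.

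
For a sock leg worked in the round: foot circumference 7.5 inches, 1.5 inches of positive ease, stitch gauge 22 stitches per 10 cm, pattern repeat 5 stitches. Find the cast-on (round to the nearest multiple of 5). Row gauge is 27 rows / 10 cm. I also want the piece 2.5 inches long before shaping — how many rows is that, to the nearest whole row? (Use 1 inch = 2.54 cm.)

Finished = 7.5 + 1.5 = 9 inches.
9 inches × 2.54 = 22.86 cm.
22/10 = 2.2 sts per cm; 22.86 × 2.2 = 50.29 sts.
Nearest multiple of 5 → 50.
2.5 inches = 6.35 cm; × 2.7 = 17.14 → 17 rows.

Cast on 50 stitches; work 17 rows.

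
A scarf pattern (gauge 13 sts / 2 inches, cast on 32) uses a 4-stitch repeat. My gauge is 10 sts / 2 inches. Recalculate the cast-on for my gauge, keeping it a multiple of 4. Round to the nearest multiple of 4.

Cast on 24 stitches.

32 × 10 / 13 = 24.62.
Nearest multiple of 4: 24.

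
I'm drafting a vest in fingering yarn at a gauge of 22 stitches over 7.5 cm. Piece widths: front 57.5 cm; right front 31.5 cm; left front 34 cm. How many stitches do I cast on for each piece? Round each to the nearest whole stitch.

front 169; right front 92; left front 100.

Rate = 22/7.5 = 2.933 sts per cm.
front: 57.5 × 2.933 = 168.67 → 169.
right front: 31.5 × 2.933 = 92.40 → 92.
left front: 34 × 2.933 = 99.73 → 100.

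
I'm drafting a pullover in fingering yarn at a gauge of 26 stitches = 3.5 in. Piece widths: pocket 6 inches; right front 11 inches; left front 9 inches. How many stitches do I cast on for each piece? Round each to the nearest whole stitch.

pocket 45; right front 82; left front 67.

Rate = 26/3.5 = 7.429 sts per in.
pocket: 6 × 7.429 = 44.57 → 45.
right front: 11 × 7.429 = 81.71 → 82.
left front: 9 × 7.429 = 66.86 → 67.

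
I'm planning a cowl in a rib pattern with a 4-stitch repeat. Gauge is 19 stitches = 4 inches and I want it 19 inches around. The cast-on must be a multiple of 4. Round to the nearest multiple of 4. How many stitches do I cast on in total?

Cast on 92 stitches.

19 / 4 = 4.75 sts per inch.
19 × 4.75 = 90.25 sts.
Nearest multiple of 4: 92.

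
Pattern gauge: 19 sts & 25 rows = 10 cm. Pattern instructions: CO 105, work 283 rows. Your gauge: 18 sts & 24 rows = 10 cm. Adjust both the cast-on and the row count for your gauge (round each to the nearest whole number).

Cast on 99 stitches; work 272 rows.

Stitches: 105 × 18/19 = 99.47 → 99.
Rows: 283 × 24/25 = 271.68 → 272.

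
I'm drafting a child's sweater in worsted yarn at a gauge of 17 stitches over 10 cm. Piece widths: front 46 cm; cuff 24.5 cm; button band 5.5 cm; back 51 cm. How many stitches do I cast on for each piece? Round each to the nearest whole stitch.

front 78; cuff 42; button band 9; back 87.

Rate = 17/10 = 1.7 sts per cm.
front: 46 × 1.7 = 78.20 → 78.
cuff: 24.5 × 1.7 = 41.65 → 42.
button band: 5.5 × 1.7 = 9.35 → 9.
back: 51 × 1.7 = 86.70 → 87.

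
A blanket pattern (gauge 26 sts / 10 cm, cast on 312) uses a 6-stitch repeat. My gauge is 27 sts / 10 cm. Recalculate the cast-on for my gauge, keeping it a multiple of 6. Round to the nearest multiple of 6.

Cast on 324 stitches.

312 × 27 / 26 = 324.00.
Nearest multiple of 6: 324.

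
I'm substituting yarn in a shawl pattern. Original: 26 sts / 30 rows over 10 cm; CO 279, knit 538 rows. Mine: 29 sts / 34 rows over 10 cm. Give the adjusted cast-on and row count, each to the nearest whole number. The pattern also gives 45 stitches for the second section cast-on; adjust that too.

Cast on 311 stitches; work 610 rows; second section cast-on 50 stitches.

Stitches: 279 × 29/26 = 311.19 → 311.
Rows: 538 × 34/30 = 609.73 → 610.
second section cast-on: 45 × 29/26 = 50.19 → 50.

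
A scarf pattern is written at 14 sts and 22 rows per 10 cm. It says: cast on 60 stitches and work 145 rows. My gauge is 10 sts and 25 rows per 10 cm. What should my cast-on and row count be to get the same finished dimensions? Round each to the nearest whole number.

Stitches: 60 × 10/14 = 42.86 → 43.
Rows: 145 × 25/22 = 164.77 → 165.

Cast on 43 stitches; work 165 rows.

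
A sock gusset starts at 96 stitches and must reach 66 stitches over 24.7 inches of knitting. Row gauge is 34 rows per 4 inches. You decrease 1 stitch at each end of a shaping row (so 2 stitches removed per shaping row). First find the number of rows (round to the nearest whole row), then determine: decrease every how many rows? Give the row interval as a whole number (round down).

Decrease every 14th row.

Rows = 24.7 × 8.5 = 209.9 → 210 rows.
Stitches to remove: 30 → 15 shaping rows (at 2 st each).
210 / 15 = 14.00 → every 14 rows.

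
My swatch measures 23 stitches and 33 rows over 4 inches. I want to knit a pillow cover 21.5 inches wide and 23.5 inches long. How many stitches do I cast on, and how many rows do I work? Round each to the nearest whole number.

Stitch gauge = 23/4 = 5.75 sts/in; 21.5 × 5.75 = 123.62 → 124 sts.
Row gauge = 33/4 = 8.25 rows/in; 23.5 × 8.25 = 193.88 → 194 rows.

Cast on 124 stitches and work 194 rows.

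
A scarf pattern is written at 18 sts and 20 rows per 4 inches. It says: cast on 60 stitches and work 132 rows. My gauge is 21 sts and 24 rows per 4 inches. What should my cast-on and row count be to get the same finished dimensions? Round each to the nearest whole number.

Cast on 70 stitches; work 158 rows.

Stitches: 60 × 21/18 = 70.00 → 70.
Rows: 132 × 24/20 = 158.40 → 158.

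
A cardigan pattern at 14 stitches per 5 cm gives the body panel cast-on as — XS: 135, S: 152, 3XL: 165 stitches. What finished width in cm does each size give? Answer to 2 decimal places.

XS 48.21 cm; S 54.29 cm; 3XL 58.93 cm.

14/5 = 2.8 sts per cm.
XS: 135 / 2.8 = 48.214 → 48.21 cm.
S: 152 / 2.8 = 54.286 → 54.29 cm.
3XL: 165 / 2.8 = 58.929 → 58.93 cm.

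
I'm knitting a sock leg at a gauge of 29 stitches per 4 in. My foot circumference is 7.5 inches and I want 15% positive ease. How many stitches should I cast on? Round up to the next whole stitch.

Cast on 63 stitches.

Finished = 7.5 × 1.15 = 8.62 in.
29 / 4 = 7.25 sts per inch.
8.62 × 7.25 = 62.53 sts.
→ 63 sts.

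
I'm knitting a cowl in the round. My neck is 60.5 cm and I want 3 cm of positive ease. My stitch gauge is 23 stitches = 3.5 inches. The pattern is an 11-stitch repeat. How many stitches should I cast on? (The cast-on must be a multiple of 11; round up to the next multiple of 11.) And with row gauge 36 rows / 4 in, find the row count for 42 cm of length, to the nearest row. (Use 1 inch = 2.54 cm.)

Finished = 60.5 + 3 = 63.5 cm.
63.5 cm × 1/2.54 = 25.00 inches.
23/3.5 = 6.571 sts per in; 25.00 × 6.571 = 164.29 sts.
Next multiple of 11 → 165.
42 cm = 16.54 inches; × 9 = 148.82 → 149 rows.

Cast on 165 stitches; work 149 rows.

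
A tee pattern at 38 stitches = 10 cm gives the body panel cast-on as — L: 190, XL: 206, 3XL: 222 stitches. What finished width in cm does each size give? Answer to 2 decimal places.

L 50.00 cm; XL 54.21 cm; 3XL 58.42 cm.

38/10 = 3.8 sts per cm.
L: 190 / 3.8 = 50.000 → 50.00 cm.
XL: 206 / 3.8 = 54.211 → 54.21 cm.
3XL: 222 / 3.8 = 58.421 → 58.42 cm.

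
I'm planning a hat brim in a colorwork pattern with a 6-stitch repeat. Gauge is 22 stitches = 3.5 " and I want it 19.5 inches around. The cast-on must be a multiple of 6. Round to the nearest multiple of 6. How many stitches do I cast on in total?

Cast on 120 stitches.

22 / 3.5 = 6.286 sts per inch.
19.5 × 6.286 = 122.57 sts.
Nearest multiple of 6: 120.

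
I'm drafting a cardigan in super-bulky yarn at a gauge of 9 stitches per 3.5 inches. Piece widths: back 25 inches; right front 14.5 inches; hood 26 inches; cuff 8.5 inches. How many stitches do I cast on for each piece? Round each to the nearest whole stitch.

back 64; right front 37; hood 67; cuff 22.

Rate = 9/3.5 = 2.571 sts per in.
back: 25 × 2.571 = 64.29 → 64.
right front: 14.5 × 2.571 = 37.29 → 37.
hood: 26 × 2.571 = 66.86 → 67.
cuff: 8.5 × 2.571 = 21.86 → 22.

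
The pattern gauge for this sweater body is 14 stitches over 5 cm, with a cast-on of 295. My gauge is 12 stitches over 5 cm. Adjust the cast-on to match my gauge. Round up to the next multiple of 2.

254 stitches.

Scale factor = 12 / 14 = 0.857.
295 × 12 / 14 = 252.86 sts.
→ 254 sts.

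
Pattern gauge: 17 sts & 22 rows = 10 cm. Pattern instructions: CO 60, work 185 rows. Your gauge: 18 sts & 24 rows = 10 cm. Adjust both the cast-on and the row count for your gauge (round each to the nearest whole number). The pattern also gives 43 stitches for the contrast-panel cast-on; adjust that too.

Cast on 64 stitches; work 202 rows; contrast-panel cast-on 46 stitches.

Stitches: 60 × 18/17 = 63.53 → 64.
Rows: 185 × 24/22 = 201.82 → 202.
contrast-panel cast-on: 43 × 18/17 = 45.53 → 46.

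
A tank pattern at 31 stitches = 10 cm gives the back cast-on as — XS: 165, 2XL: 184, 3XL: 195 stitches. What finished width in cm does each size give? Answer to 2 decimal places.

31/10 = 3.1 sts per cm.
XS: 165 / 3.1 = 53.226 → 53.23 cm.
2XL: 184 / 3.1 = 59.355 → 59.35 cm.
3XL: 195 / 3.1 = 62.903 → 62.90 cm.

XS 53.23 cm; 2XL 59.35 cm; 3XL 62.90 cm.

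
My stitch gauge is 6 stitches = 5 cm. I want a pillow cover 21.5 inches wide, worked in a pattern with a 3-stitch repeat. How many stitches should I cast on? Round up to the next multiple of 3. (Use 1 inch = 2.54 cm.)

21.5 in = 21.5 × 2.54 = 54.61 cm.
6 / 5 = 1.2 sts/cm.
54.61 × 1.2 = 65.53 sts.
→ 66.

Cast on 66 stitches.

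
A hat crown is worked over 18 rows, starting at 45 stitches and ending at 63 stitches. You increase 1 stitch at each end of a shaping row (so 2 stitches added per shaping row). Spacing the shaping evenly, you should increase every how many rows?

Increase every 2nd row.

Stitches to add: |63 − 45| = 18.
Shaping rows needed: 18 / 2 = 9.
18 rows / 9 = every 2 rows.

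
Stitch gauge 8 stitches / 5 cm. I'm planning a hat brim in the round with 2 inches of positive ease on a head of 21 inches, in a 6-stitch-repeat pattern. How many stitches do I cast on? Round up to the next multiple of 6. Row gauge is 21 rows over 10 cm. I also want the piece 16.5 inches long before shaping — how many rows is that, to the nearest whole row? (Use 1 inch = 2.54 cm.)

Cast on 96 stitches; work 88 rows.

Finished = 21 + 2 = 23 inches.
23 inches × 2.54 = 58.42 cm.
8/5 = 1.6 sts per cm; 58.42 × 1.6 = 93.47 sts.
Next multiple of 6 → 96.
16.5 inches = 41.91 cm; × 2.1 = 88.01 → 88 rows.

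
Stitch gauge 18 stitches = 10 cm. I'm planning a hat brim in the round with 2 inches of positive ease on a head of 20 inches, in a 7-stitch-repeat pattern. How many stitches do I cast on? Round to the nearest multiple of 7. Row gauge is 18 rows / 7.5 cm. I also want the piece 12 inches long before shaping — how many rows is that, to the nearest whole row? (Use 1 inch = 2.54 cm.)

Finished = 20 + 2 = 22 inches.
22 inches × 2.54 = 55.88 cm.
18/10 = 1.8 sts per cm; 55.88 × 1.8 = 100.58 sts.
Nearest multiple of 7 → 98.
12 inches = 30.48 cm; × 2.4 = 73.15 → 73 rows.

Cast on 98 stitches; work 73 rows.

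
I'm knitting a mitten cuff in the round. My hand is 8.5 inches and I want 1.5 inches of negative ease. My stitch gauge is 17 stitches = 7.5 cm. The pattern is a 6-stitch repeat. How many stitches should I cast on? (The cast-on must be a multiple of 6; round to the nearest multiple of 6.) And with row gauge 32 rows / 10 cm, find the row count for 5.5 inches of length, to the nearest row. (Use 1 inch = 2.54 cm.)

Cast on 42 stitches; work 45 rows.

Finished = 8.5 − 1.5 = 7 inches.
7 inches × 2.54 = 17.78 cm.
17/7.5 = 2.267 sts per cm; 17.78 × 2.267 = 40.30 sts.
Nearest multiple of 6 → 42.
5.5 inches = 13.97 cm; × 3.2 = 44.70 → 45 rows.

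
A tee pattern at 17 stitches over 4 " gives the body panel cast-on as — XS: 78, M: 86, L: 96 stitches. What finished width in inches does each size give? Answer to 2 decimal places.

XS 18.35 inches; M 20.24 inches; L 22.59 inches.

17/4 = 4.25 sts per in.
XS: 78 / 4.25 = 18.353 → 18.35 in.
M: 86 / 4.25 = 20.235 → 20.24 in.
L: 96 / 4.25 = 22.588 → 22.59 in.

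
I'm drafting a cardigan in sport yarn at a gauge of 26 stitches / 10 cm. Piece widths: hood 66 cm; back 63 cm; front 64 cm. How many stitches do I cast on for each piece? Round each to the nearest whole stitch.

Rate = 26/10 = 2.6 sts per cm.
hood: 66 × 2.6 = 171.60 → 172.
back: 63 × 2.6 = 163.80 → 164.
front: 64 × 2.6 = 166.40 → 166.

hood 172; back 164; front 166.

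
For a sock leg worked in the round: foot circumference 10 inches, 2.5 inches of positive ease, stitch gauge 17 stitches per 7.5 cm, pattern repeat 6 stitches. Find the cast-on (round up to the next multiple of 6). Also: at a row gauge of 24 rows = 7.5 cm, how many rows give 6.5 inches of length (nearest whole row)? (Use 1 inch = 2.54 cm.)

Cast on 72 stitches; work 53 rows.

Finished = 10 + 2.5 = 12.5 inches.
12.5 inches × 2.54 = 31.75 cm.
17/7.5 = 2.267 sts per cm; 31.75 × 2.267 = 71.97 sts.
Next multiple of 6 → 72.
6.5 inches = 16.51 cm; × 3.2 = 52.83 → 53 rows.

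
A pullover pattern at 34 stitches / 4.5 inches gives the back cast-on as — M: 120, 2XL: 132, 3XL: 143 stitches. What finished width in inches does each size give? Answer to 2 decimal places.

M 15.88 inches; 2XL 17.47 inches; 3XL 18.93 inches.

34/4.5 = 7.556 sts per in.
M: 120 / 7.556 = 15.882 → 15.88 in.
2XL: 132 / 7.556 = 17.471 → 17.47 in.
3XL: 143 / 7.556 = 18.926 → 18.93 in.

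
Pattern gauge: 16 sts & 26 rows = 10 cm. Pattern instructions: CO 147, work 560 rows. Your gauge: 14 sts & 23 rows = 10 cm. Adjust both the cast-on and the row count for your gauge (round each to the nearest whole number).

Stitches: 147 × 14/16 = 128.62 → 129.
Rows: 560 × 23/26 = 495.38 → 495.

Cast on 129 stitches; work 495 rows.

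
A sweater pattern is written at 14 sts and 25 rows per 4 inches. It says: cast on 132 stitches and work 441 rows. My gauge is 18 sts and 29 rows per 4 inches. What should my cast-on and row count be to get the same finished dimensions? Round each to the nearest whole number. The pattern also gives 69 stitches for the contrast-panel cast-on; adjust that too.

Cast on 170 stitches; work 512 rows; contrast-panel cast-on 89 stitches.

Stitches: 132 × 18/14 = 169.71 → 170.
Rows: 441 × 29/25 = 511.56 → 512.
contrast-panel cast-on: 69 × 18/14 = 88.71 → 89.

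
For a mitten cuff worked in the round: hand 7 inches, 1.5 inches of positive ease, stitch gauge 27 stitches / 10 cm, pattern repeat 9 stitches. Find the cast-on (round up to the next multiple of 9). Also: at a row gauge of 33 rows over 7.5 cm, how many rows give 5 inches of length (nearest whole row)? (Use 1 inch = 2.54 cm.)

Cast on 63 stitches; work 56 rows.

Finished = 7 + 1.5 = 8.5 inches.
8.5 inches × 2.54 = 21.59 cm.
27/10 = 2.7 sts per cm; 21.59 × 2.7 = 58.29 sts.
Next multiple of 9 → 63.
5 inches = 12.70 cm; × 4.4 = 55.88 → 56 rows.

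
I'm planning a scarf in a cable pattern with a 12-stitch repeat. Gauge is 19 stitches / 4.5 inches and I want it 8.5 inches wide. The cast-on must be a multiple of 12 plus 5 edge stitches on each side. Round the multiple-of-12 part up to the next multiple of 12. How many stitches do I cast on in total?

46 stitches.

19 / 4.5 = 4.222 sts per inch.
8.5 × 4.222 = 35.89 sts.
Less 10 edge sts → 25.89 for the repeat.
Next multiple of 12: 36.
Add back 10 edge sts → 46.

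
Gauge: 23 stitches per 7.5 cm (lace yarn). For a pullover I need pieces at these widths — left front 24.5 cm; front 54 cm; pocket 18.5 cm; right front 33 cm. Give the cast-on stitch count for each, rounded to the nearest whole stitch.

left front 75; front 166; pocket 57; right front 101.

Rate = 23/7.5 = 3.067 sts per cm.
left front: 24.5 × 3.067 = 75.13 → 75.
front: 54 × 3.067 = 165.60 → 166.
pocket: 18.5 × 3.067 = 56.73 → 57.
right front: 33 × 3.067 = 101.20 → 101.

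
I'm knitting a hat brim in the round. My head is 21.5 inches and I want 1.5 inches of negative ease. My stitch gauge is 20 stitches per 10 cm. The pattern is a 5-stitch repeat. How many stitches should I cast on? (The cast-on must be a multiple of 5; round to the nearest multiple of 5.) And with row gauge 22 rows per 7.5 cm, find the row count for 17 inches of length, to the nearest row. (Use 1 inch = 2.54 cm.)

Finished = 21.5 − 1.5 = 20 inches.
20 inches × 2.54 = 50.80 cm.
20/10 = 2 sts per cm; 50.80 × 2 = 101.60 sts.
Nearest multiple of 5 → 100.
17 inches = 43.18 cm; × 2.933 = 126.66 → 127 rows.

Cast on 100 stitches; work 127 rows.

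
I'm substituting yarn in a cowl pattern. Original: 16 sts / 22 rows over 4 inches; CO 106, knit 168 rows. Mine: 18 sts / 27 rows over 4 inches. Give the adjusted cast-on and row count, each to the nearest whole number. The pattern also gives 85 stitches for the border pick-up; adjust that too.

Stitches: 106 × 18/16 = 119.25 → 119.
Rows: 168 × 27/22 = 206.18 → 206.
border pick-up: 85 × 18/16 = 95.62 → 96.

Cast on 119 stitches; work 206 rows; border pick-up 96 stitches.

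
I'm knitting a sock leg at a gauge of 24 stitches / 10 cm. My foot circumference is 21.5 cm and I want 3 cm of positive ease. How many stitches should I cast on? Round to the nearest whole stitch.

Finished = 21.5 + 3 = 24.5 cm.
24 / 10 = 2.4 sts per cm.
24.50 × 2.4 = 58.80 sts.
→ 59 sts.

Cast on 59 stitches.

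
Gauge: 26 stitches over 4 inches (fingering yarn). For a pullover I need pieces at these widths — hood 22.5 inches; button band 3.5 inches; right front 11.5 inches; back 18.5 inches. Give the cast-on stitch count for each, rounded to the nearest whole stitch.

Rate = 26/4 = 6.5 sts per in.
hood: 22.5 × 6.5 = 146.25 → 146.
button band: 3.5 × 6.5 = 22.75 → 23.
right front: 11.5 × 6.5 = 74.75 → 75.
back: 18.5 × 6.5 = 120.25 → 120.

hood 146; button band 23; right front 75; back 120.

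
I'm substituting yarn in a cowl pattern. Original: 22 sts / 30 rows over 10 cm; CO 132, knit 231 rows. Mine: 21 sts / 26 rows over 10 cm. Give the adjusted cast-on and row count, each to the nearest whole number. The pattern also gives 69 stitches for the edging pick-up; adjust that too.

Stitches: 132 × 21/22 = 126.00 → 126.
Rows: 231 × 26/30 = 200.20 → 200.
edging pick-up: 69 × 21/22 = 65.86 → 66.

Cast on 126 stitches; work 200 rows; edging pick-up 66 stitches.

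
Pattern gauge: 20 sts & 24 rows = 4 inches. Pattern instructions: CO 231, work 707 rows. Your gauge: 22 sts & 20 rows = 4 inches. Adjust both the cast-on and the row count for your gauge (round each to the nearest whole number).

Cast on 254 stitches; work 589 rows.

Stitches: 231 × 22/20 = 254.10 → 254.
Rows: 707 × 20/24 = 589.17 → 589.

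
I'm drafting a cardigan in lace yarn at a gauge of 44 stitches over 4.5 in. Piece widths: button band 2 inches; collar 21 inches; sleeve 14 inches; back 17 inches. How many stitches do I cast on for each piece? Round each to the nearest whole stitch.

Rate = 44/4.5 = 9.778 sts per in.
button band: 2 × 9.778 = 19.56 → 20.
collar: 21 × 9.778 = 205.33 → 205.
sleeve: 14 × 9.778 = 136.89 → 137.
back: 17 × 9.778 = 166.22 → 166.

button band 20; collar 205; sleeve 137; back 166.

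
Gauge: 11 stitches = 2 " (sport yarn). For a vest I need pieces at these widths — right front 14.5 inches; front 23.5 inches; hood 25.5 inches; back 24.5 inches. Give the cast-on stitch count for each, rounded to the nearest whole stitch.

Rate = 11/2 = 5.5 sts per in.
right front: 14.5 × 5.5 = 79.75 → 80.
front: 23.5 × 5.5 = 129.25 → 129.
hood: 25.5 × 5.5 = 140.25 → 140.
back: 24.5 × 5.5 = 134.75 → 135.

right front 80; front 129; hood 140; back 135.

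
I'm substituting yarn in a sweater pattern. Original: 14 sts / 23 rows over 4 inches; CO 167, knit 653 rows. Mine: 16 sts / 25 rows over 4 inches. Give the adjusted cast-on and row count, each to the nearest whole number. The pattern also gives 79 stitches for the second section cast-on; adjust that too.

Cast on 191 stitches; work 710 rows; second section cast-on 90 stitches.

Stitches: 167 × 16/14 = 190.86 → 191.
Rows: 653 × 25/23 = 709.78 → 710.
second section cast-on: 79 × 16/14 = 90.29 → 90.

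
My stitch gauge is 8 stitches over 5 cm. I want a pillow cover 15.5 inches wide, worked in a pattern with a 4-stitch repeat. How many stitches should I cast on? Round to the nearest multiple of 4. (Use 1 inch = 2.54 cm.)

15.5 in = 15.5 × 2.54 = 39.37 cm.
8 / 5 = 1.6 sts/cm.
39.37 × 1.6 = 62.99 sts.
→ 64.

CO 64 sts.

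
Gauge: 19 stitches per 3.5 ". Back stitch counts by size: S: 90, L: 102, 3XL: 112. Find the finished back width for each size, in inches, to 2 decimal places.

19/3.5 = 5.429 sts per in.
S: 90 / 5.429 = 16.579 → 16.58 in.
L: 102 / 5.429 = 18.789 → 18.79 in.
3XL: 112 / 5.429 = 20.632 → 20.63 in.

S 16.58 inches; L 18.79 inches; 3XL 20.63 inches.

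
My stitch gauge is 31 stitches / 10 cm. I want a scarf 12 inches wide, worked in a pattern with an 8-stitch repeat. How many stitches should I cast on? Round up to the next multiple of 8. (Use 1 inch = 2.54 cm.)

12 in = 12 × 2.54 = 30.48 cm.
31 / 10 = 3.1 sts/cm.
30.48 × 3.1 = 94.49 sts.
→ 96.

96 stitches.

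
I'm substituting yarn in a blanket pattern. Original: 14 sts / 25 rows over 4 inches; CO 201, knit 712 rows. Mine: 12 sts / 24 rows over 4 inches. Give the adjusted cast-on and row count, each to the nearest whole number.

Cast on 172 stitches; work 684 rows.

Stitches: 201 × 12/14 = 172.29 → 172.
Rows: 712 × 24/25 = 683.52 → 684.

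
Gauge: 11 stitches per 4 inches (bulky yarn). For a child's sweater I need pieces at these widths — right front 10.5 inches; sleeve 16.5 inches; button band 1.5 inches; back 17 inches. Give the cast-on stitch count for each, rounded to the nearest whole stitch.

Rate = 11/4 = 2.75 sts per in.
right front: 10.5 × 2.75 = 28.88 → 29.
sleeve: 16.5 × 2.75 = 45.38 → 45.
button band: 1.5 × 2.75 = 4.12 → 4.
back: 17 × 2.75 = 46.75 → 47.

right front 29; sleeve 45; button band 4; back 47.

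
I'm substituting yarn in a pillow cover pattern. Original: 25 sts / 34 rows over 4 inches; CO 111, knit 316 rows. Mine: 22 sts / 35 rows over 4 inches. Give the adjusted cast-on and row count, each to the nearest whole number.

Cast on 98 stitches; work 325 rows.

Stitches: 111 × 22/25 = 97.68 → 98.
Rows: 316 × 35/34 = 325.29 → 325.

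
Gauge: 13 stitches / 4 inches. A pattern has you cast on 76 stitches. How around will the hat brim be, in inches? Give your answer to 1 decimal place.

13 stitches / 4 inch = 3.25 stitches per inch.
76 / 3.25 = 23.38 inches.

23.4 inches.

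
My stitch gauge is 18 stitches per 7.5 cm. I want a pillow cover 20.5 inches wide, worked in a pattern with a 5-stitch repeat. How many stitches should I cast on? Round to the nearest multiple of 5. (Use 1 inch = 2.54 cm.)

20.5 in = 20.5 × 2.54 = 52.07 cm.
18 / 7.5 = 2.4 sts/cm.
52.07 × 2.4 = 124.97 sts.
→ 125.

Cast on 125 stitches.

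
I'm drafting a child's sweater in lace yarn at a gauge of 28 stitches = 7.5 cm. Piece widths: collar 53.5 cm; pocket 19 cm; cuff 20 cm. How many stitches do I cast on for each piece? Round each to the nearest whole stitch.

Rate = 28/7.5 = 3.733 sts per cm.
collar: 53.5 × 3.733 = 199.73 → 200.
pocket: 19 × 3.733 = 70.93 → 71.
cuff: 20 × 3.733 = 74.67 → 75.

collar 200; pocket 71; cuff 75.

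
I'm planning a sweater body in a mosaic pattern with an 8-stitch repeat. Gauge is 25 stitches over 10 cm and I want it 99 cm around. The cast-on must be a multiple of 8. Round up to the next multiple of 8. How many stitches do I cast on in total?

25 / 10 = 2.5 sts per cm.
99 × 2.5 = 247.50 sts.
Next multiple of 8: 248.

248 stitches.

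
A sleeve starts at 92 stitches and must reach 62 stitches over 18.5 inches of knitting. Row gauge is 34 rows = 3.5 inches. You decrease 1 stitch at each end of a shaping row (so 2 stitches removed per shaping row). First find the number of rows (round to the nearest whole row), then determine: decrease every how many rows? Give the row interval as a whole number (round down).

Rows = 18.5 × 9.714 = 179.7 → 180 rows.
Stitches to remove: 30 → 15 shaping rows (at 2 st each).
180 / 15 = 12.00 → every 12 rows.

Decrease every 12th row.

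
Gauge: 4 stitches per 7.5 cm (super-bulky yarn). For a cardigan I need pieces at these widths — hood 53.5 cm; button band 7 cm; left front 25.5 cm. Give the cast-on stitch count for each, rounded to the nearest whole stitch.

hood 29; button band 4; left front 14.

Rate = 4/7.5 = 0.533 sts per cm.
hood: 53.5 × 0.533 = 28.53 → 29.
button band: 7 × 0.533 = 3.73 → 4.
left front: 25.5 × 0.533 = 13.60 → 14.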